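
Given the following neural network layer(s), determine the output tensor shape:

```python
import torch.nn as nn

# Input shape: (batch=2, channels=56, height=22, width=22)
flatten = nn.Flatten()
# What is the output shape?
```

Input: (2, 56, 22, 22) -> Output: (2, 27104)

Answer: (2, 27104)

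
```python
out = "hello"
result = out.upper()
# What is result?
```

Trace:
`out = "hello"` → out = 'hello'
`result = out.upper()` → result = 'HELLO'
So result = 'HELLO'

Answer: 'HELLO'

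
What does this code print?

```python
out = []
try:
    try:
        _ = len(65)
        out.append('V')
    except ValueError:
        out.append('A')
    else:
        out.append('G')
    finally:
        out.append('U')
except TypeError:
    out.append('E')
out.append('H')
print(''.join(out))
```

Execution trace: 'U' (inner finally) → 'E' (outer except TypeError) → 'H' (after the try/except). Output: UEH

Answer: UEH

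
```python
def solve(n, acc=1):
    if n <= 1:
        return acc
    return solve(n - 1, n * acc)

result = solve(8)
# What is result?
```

Accumulator trace (n, acc): (8, 1) -> (7, 8) -> (6, 56) -> (5, 336) -> (4, 1680) -> (3, 6720) -> (2, 20160) -> (1, 40320) -> return 40320

Answer: 40320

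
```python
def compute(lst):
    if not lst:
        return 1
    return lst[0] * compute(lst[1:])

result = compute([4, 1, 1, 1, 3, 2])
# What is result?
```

Product over [4, 1, 1, 1, 3, 2] = 4 * 1 * 1 * 1 * 3 * 2 = 24

Answer: 24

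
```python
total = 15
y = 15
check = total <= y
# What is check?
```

Trace:
`total = 15` → total = 15
`y = 15` → y = 15
`check = total <= y` → check = True
So check = True

Answer: True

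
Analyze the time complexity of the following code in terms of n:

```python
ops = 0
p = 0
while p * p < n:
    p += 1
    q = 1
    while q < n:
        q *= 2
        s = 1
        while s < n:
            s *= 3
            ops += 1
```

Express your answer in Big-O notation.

Each loop level contributes: √n × log n × log n. Multiplying the contributions gives O(√n log² n).

Answer: O(√n log² n)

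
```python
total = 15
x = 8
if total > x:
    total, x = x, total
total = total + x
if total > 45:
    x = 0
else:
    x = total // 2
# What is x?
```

Trace:
`total = 15` → total = 15
`x = 8` → x = 8
`if total > x: ...` → total > x is True → total = 8; x = 15
`total = total + x` → total = 23
`if total > 45: ...` → total > 45 is False, take else branch → x = 11
So x = 11

Answer: 11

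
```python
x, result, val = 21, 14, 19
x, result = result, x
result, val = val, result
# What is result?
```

Trace:
`x, result, val = 21, 14, 19` → x = 21; result = 14; val = 19
`x, result = result, x` → x = 14; result = 21
`result, val = val, result` → result = 19; val = 21
So result = 19

Answer: 19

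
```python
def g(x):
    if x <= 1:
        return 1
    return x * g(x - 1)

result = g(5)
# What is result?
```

g(5) = 5 * 4 * 3 * 2 * 1 = 120

Answer: 120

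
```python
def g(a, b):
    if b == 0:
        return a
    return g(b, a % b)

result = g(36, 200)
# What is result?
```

g(36, 200) -> g(200, 36) -> g(36, 20) -> g(20, 16) -> g(16, 4) -> g(4, 0) -> 4

Answer: 4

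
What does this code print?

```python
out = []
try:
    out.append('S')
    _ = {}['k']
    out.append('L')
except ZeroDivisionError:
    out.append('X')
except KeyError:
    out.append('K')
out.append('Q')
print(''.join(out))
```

Execution trace: 'S' (try body) → 'K' (except KeyError) → 'Q' (after the try/except). Output: SKQ

Answer: SKQ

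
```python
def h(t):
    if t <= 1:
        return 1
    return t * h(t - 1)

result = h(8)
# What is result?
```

h(8) = 8 * 7 * 6 * 5 * 4 * 3 * 2 * 1 = 40320

Answer: 40320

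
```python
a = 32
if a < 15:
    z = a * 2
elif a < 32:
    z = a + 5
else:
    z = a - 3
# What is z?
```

Trace:
`a = 32` → a = 32
`if a < 15: ...` → a < 15 is False, a < 32 is False, take else branch → z = 29
So z = 29

Answer: 29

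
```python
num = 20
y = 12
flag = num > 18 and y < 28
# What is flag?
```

Trace:
`num = 20` → num = 20
`y = 12` → y = 12
`flag = num > 18 and y < 28` → flag = True
So flag = True

Answer: True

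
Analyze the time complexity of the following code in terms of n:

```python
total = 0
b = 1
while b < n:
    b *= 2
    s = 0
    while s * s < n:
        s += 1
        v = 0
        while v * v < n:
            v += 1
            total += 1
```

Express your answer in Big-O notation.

Each loop level contributes: log n × √n × √n. Multiplying the contributions gives O(n log n).

Answer: O(n log n)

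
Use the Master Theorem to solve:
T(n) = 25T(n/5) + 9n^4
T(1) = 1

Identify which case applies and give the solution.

a=25, b=5, f(n)=9n^4. log_5(25) = 2. Since c=4 > 2 and the regularity condition holds (25(n/5)^4 = (25/5^4)n^4 with 25/5^4 < 1), Case 3 applies: T(n) = Θ(f(n)) = O(n^4).

Answer: O(n^4) - Case 3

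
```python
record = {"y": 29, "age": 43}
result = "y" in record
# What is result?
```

Trace:
`record = {"y": 29, "age": 43}` → record = {'y': 29, 'age': 43}
`result = "y" in record` → result = True
So result = True

Answer: True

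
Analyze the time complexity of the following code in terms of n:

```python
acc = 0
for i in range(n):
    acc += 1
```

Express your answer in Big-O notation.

Each loop level contributes: n. Multiplying the contributions gives O(n).

Answer: O(n)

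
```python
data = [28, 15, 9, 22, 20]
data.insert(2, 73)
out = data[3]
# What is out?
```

Trace:
`data = [28, 15, 9, 22, 20]` → data = [28, 15, 9, 22, 20]
`data.insert(2, 73)` → data = [28, 15, 73, 9, 22, 20]
`out = data[3]` → out = 9
So out = 9

Answer: 9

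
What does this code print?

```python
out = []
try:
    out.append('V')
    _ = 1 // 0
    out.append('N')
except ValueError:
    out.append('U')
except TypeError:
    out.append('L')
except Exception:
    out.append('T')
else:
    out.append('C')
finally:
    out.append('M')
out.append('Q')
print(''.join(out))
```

Execution trace: 'V' (try body) → 'T' (except Exception) → 'M' (finally) → 'Q' (after the try/except). Output: VTMQ

Answer: VTMQ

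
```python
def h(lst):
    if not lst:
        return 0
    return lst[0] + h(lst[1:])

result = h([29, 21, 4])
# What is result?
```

29 + 21 + 4 + 0 = 54

Answer: 54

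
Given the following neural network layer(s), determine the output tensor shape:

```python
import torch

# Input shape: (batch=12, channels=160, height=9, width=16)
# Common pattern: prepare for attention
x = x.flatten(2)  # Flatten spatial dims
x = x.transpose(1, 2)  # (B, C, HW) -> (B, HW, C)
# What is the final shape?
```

Input: (12, 160, 9, 16) -> after flatten(2): (12, 160, 144) -> Output: (12, 144, 160)

Answer: (12, 144, 160)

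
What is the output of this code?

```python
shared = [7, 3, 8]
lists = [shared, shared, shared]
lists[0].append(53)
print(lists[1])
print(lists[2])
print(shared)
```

Key concept: list of same reference.
Step by step:
`shared = [7, 3, 8]` → shared = [7, 3, 8]
`lists = [shared, shared, shared]` → lists = [[7, 3, 8], [7, 3, 8], [7, 3, 8]]
`lists[0].append(53)` → shared = [7, 3, 8, 53]; lists = [[7, 3, 8, 53], [7, 3, 8, 53], [7, 3, 8, 53]]
`print(lists[1])` → prints [7, 3, 8, 53]
`print(lists[2])` → prints [7, 3, 8, 53]
`print(shared)` → prints [7, 3, 8, 53]

Answer:
[7, 3, 8, 53]
[7, 3, 8, 53]
[7, 3, 8, 53]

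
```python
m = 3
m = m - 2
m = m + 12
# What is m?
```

Trace:
`m = 3` → m = 3
`m = m - 2` → m = 1
`m = m + 12` → m = 13
So m = 13

Answer: 13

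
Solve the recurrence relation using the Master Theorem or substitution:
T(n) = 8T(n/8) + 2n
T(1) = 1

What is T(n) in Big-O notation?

By Master Theorem: a=8, b=8, f(n)=2n. Since log_8(8) = 1 and f(n) = Θ(n^1), Case 2 applies. T(n) = O(n log n).

Answer: O(n log n)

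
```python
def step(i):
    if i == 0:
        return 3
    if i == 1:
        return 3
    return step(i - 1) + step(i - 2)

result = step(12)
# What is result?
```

Build up from base cases: step(0)=3, step(1)=3, step(2)=6, step(3)=9, step(4)=15, step(5)=24, step(6)=39, ..., step(12)=699

Answer: 699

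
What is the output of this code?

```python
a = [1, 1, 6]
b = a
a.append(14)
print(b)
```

Key concept: basic list aliasing.
Step by step:
`a = [1, 1, 6]` → a = [1, 1, 6]
`b = a` → b = [1, 1, 6] (same object as a)
`a.append(14)` → a = [1, 1, 6, 14] (same object as b); b = [1, 1, 6, 14] (same object as a)
`print(b)` → prints [1, 1, 6, 14]

Answer: [1, 1, 6, 14]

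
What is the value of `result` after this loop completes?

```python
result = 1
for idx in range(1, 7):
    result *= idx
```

6! = 720
`result` takes the values: 1 → 2 → 6 → 24 → 120 → 720

Answer: 720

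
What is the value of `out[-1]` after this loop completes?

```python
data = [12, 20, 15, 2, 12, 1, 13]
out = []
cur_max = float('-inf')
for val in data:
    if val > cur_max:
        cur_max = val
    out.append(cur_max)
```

Running max ends at 20
`out` takes the values: [] → [12] → [12, 20] → [12, 20, 20] → [12, 20, 20, 20] → [12, 20, 20, 20, 20] → [12, 20, 20, 20, 20, 20] → [12, 20, 20, 20, 20, 20, 20]
So `out[-1]` = 20

Answer: 20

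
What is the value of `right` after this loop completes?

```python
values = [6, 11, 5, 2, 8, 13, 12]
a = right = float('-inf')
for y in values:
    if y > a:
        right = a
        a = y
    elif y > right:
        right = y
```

Second largest (with repeats) in [6, 11, 5, 2, 8, 13, 12]
`right` takes the values: -inf → 6 → 8 → 11 → 12

Answer: 12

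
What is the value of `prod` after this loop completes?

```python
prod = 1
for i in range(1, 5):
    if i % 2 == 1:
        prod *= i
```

Product of odd numbers 1 to 4
`prod` takes the values: 1 → 3

Answer: 3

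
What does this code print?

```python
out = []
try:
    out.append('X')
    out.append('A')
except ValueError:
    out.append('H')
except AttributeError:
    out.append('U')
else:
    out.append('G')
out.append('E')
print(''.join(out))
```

Execution trace: 'X' (try body) → 'A' (try body, no exception) → 'G' (else) → 'E' (after the try/except). Output: XAGE

Answer: XAGE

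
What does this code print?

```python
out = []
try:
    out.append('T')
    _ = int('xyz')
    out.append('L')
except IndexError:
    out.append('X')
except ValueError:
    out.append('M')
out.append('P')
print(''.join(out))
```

Execution trace: 'T' (try body) → 'M' (except ValueError) → 'P' (after the try/except). Output: TMP

Answer: TMP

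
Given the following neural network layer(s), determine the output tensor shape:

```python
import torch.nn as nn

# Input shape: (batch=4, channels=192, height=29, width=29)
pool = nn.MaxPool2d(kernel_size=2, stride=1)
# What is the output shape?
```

Input: (4, 192, 29, 29) -> Output: (4, 192, 28, 28)

Answer: (4, 192, 28, 28)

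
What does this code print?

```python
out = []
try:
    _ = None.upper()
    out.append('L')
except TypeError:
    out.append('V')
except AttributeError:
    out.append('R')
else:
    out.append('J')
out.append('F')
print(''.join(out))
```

Execution trace: 'R' (except AttributeError) → 'F' (after the try/except). Output: RF

Answer: RF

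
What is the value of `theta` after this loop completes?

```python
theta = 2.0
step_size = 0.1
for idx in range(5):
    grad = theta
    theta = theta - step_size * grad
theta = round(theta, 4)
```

Gradient descent: w = 2.0 * (1 - 0.1)^5
`theta` takes the values: 2.0 → 1.8 → 1.62 → 1.458 → 1.3122 → 1.18098 → 1.181

Answer: 1.181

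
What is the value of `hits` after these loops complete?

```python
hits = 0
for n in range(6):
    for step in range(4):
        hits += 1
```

6 * 4 = 24
`hits` takes the values: 0 → 1 → 2 → 3 → 4 → 5 → 6 → 7 → 8 → 9 → 10 → 11 → 12 → 13 → 14 → 15 → 16 → 17 → 18 → 19 → 20 → 21 → 22 → 23 → 24

Answer: 24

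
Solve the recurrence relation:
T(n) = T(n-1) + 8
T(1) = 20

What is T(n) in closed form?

Unrolling: T(n) = T(1) + 8·(n-1) = 20 + 8(n-1) = 8n + 12.

Answer: T(n) = 8n + 12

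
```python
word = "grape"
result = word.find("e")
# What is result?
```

Trace:
`word = "grape"` → word = 'grape'
`result = word.find("e")` → result = 4
So result = 4

Answer: 4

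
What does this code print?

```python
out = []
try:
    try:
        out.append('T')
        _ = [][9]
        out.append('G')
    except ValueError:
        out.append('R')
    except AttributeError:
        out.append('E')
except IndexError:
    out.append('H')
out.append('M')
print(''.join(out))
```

Execution trace: 'T' (inner try body) → 'H' (outer except IndexError) → 'M' (after the try/except). Output: THM

Answer: THM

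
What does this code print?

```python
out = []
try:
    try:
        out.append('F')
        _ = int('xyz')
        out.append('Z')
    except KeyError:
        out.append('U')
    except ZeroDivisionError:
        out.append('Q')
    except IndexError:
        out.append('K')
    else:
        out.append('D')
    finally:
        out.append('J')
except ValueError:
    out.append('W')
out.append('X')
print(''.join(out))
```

Execution trace: 'F' (inner try body) → 'J' (inner finally) → 'W' (outer except ValueError) → 'X' (after the try/except). Output: FJWX

Answer: FJWX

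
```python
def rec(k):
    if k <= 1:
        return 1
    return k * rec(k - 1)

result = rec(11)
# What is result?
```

rec(11) = 11 * 10 * 9 * 8 * 7 * 6 * 5 * 4 * 3 * 2 * 1 = 39916800

Answer: 39916800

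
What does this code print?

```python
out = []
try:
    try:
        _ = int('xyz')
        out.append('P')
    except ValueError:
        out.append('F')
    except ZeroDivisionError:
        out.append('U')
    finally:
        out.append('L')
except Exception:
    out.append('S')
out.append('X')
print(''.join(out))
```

Execution trace: 'F' (inner except ValueError) → 'L' (inner finally) → 'X' (after the try/except). Output: FLX

Answer: FLX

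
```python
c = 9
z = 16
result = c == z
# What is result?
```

Trace:
`c = 9` → c = 9
`z = 16` → z = 16
`result = c == z` → result = False
So result = False

Answer: False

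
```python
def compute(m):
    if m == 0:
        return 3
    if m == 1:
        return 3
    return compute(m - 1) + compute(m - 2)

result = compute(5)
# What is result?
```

Build up from base cases: compute(0)=3, compute(1)=3, compute(2)=6, compute(3)=9, compute(4)=15, compute(5)=24

Answer: 24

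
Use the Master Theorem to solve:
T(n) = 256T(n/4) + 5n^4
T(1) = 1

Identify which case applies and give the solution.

a=256, b=4, f(n)=5n^4. log_4(256) = 4. Since c=4 = 4, Case 2 applies: T(n) = Θ(n^log_b(a) · log n) = O(n^4 log n).

Answer: O(n^4 log n) - Case 2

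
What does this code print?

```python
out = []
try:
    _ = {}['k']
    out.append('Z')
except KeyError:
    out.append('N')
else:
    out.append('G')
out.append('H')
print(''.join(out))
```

Execution trace: 'N' (except KeyError) → 'H' (after the try/except). Output: NH

Answer: NH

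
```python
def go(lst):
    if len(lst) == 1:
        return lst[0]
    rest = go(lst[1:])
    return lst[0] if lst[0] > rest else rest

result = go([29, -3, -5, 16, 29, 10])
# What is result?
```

Recursive max over [29, -3, -5, 16, 29, 10] = 29

Answer: 29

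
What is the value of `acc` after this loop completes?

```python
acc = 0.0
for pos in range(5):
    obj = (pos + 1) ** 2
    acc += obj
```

Sum of squared losses 1² + 2² + ... + 5²
`acc` takes the values: 0.0 → 1.0 → 5.0 → 14.0 → 30.0 → 55.0

Answer: 55.0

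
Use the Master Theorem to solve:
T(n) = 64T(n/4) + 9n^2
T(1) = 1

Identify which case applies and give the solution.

a=64, b=4, f(n)=9n^2. log_4(64) = 3. Since c=2 < 3, Case 1 applies: T(n) = Θ(n^log_b(a)) = O(n^3).

Answer: O(n^3) - Case 1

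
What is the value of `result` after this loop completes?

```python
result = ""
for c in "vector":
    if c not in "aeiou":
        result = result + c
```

Remove vowels from 'vector'
`result` takes the values: "" → "v" → "vc" → "vct" → "vctr"

Answer: "vctr"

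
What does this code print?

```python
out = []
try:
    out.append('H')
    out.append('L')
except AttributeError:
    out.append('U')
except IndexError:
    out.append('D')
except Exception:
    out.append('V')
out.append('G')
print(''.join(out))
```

Execution trace: 'H' (try body) → 'L' (try body, no exception) → 'G' (after the try/except). Output: HLG

Answer: HLG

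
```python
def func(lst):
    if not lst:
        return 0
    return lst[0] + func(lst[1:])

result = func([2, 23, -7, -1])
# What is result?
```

2 + 23 + (-7) + (-1) + 0 = 17

Answer: 17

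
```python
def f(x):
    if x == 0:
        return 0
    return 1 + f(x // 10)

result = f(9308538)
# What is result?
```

Count of digits of 9308538: 7

Answer: 7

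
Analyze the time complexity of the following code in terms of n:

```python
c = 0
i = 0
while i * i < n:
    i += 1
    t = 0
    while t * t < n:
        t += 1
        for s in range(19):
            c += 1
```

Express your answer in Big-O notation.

Each loop level contributes: √n × √n × 1. Multiplying the contributions gives O(n).

Answer: O(n)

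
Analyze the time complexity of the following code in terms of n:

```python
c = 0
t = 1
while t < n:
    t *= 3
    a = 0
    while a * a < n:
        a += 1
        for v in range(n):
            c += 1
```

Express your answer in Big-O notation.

Each loop level contributes: log n × √n × n. Multiplying the contributions gives O(n√n log n).

Answer: O(n√n log n)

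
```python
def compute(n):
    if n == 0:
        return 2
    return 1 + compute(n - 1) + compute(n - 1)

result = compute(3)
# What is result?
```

compute(n) = 1 + 2·compute(n-1), compute(0)=2. Closed form: (2+1)·2^3 - 1 = 23.

Answer: 23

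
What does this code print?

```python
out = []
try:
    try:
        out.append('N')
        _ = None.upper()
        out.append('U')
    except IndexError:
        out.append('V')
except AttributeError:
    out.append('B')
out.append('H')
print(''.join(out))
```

Execution trace: 'N' (try body) → 'B' (outer except AttributeError) → 'H' (after the try/except). Output: NBH

Answer: NBH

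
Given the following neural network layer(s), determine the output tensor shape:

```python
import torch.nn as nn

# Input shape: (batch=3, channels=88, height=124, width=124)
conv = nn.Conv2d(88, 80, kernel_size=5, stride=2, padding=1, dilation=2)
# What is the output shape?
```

Input: (3, 88, 124, 124) -> Output: (3, 80, 59, 59)

Answer: (3, 80, 59, 59)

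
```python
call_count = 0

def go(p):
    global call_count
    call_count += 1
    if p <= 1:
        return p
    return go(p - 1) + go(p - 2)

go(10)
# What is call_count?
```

Calls(p) = 1 + Calls(p-1) + Calls(p-2); Calls(0)=Calls(1)=1. For p=10 this gives 177.

Answer: 177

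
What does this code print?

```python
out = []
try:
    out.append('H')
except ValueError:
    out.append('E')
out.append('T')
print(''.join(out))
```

Execution trace: 'H' (try body, no exception) → 'T' (after the try/except). Output: HT

Answer: HT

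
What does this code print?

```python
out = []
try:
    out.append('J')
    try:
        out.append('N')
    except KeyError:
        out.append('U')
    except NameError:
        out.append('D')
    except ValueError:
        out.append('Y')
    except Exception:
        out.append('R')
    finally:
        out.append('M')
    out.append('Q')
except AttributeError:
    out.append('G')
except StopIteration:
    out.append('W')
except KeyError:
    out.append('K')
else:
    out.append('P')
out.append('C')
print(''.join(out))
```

Execution trace: 'J' (try body) → 'N' (inner try body, no exception) → 'M' (inner finally) → 'Q' (try body, no exception) → 'P' (else) → 'C' (after the try/except). Output: JNMQPC

Answer: JNMQPC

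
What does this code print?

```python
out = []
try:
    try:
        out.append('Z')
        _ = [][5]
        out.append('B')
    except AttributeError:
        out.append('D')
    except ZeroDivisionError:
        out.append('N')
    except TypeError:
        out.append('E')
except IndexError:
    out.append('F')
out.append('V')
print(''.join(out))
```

Execution trace: 'Z' (try body) → 'F' (outer except IndexError) → 'V' (after the try/except). Output: ZFV

Answer: ZFV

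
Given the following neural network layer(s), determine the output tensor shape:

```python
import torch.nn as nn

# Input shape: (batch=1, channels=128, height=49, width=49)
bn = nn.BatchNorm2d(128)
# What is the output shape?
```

Input: (1, 128, 49, 49) -> Output: (1, 128, 49, 49)

Answer: (1, 128, 49, 49)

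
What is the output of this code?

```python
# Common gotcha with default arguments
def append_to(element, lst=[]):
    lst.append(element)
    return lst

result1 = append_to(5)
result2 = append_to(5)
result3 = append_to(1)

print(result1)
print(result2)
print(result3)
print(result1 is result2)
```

Key concept: mutable default argument gotcha.
Step by step:
`result1 = append_to(5)` → result1 = [5]
`result2 = append_to(5)` → result1 = [5, 5] (same object as result2); result2 = [5, 5] (same object as result1)
`result3 = append_to(1)` → result1 = [5, 5, 1] (same object as result2, result3); result2 = [5, 5, 1] (same object as result1, result3); result3 = [5, 5, 1] (same object as result1, result2)
`print(result1)` → prints [5, 5, 1]
`print(result2)` → prints [5, 5, 1]
`print(result3)` → prints [5, 5, 1]
`print(result1 is result2)` → prints True

Answer:
[5, 5, 1]
[5, 5, 1]
[5, 5, 1]
True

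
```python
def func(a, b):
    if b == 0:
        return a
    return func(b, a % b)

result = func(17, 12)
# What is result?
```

func(17, 12) -> func(12, 5) -> func(5, 2) -> func(2, 1) -> func(1, 0) -> 1

Answer: 1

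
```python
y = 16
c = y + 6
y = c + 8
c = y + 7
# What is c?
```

Trace:
`y = 16` → y = 16
`c = y + 6` → c = 22
`y = c + 8` → y = 30
`c = y + 7` → c = 37
So c = 37

Answer: 37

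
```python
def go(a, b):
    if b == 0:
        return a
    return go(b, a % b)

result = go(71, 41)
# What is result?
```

go(71, 41) -> go(41, 30) -> go(30, 11) -> go(11, 8) -> go(8, 3) -> go(3, 2) -> go(2, 1) -> go(1, 0) -> 1

Answer: 1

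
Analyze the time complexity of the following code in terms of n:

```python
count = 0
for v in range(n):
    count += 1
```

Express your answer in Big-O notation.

Each loop level contributes: n. Multiplying the contributions gives O(n).

Answer: O(n)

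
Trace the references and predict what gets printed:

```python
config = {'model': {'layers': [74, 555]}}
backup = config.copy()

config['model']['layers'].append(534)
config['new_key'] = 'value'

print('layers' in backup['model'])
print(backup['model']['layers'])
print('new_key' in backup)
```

Key concept: shallow copy gotcha with nested dict.
Step by step:
`config = {'model': {'layers': [74, 555]}}` → config = {'model': {'layers': [74, 555]}}
`backup = config.copy()` → backup = {'model': {'layers': [74, 555]}}
`config['model']['layers'].append(534)` → config = {'model': {'layers': [74, 555, 534]}}; backup = {'model': {'layers': [74, 555, 534]}}
`config['new_key'] = 'value'` → config = {'model': {'layers': [74, 555, 534]}, 'new_key': 'value'}
`print('layers' in backup['model'])` → prints True
`print(backup['model']['layers'])` → prints [74, 555, 534]
`print('new_key' in backup)` → prints False

Answer:
True
[74, 555, 534]
False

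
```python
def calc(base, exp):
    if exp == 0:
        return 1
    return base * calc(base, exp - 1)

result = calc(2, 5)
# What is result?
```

calc(2, 5) = 2 * 2 * 2 * 2 * 2 = 32

Answer: 32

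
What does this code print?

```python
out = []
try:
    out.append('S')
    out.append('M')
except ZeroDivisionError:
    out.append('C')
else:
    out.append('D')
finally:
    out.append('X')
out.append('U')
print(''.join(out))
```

Execution trace: 'S' (try body) → 'M' (try body, no exception) → 'D' (else) → 'X' (finally) → 'U' (after the try/except). Output: SMDXU

Answer: SMDXU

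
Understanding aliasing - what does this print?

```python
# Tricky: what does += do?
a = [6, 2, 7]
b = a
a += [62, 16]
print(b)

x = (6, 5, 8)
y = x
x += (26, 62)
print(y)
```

Key concept: += behavior differs for mutable vs immutable.
Step by step:
`a = [6, 2, 7]` → a = [6, 2, 7]
`b = a` → b = [6, 2, 7] (same object as a)
`a += [62, 16]` → a = [6, 2, 7, 62, 16] (same object as b); b = [6, 2, 7, 62, 16] (same object as a)
`print(b)` → prints [6, 2, 7, 62, 16]
`x = (6, 5, 8)` → x = (6, 5, 8)
`y = x` → y = (6, 5, 8)
`x += (26, 62)` → x = (6, 5, 8, 26, 62)
`print(y)` → prints (6, 5, 8)

Answer:
[6, 2, 7, 62, 16]
(6, 5, 8)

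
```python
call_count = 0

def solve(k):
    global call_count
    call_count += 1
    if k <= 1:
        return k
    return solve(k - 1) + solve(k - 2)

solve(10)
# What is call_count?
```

Calls(k) = 1 + Calls(k-1) + Calls(k-2); Calls(0)=Calls(1)=1. For k=10 this gives 177.

Answer: 177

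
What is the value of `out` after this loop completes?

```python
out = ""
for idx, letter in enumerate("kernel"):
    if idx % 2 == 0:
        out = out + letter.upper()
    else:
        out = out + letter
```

Uppercase even positions in 'kernel'
`out` takes the values: "" → "K" → "Ke" → "KeR" → "KeRn" → "KeRnE" → "KeRnEl"

Answer: "KeRnEl"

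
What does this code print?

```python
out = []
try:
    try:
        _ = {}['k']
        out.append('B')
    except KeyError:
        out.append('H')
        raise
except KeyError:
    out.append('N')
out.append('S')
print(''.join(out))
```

Execution trace: 'H' (inner except KeyError) → 'N' (outer except KeyError) → 'S' (after the try/except). Output: HNS

Answer: HNS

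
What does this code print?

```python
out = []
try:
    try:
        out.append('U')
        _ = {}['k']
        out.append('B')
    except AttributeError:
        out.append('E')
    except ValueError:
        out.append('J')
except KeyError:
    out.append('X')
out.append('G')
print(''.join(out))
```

Execution trace: 'U' (try body) → 'X' (outer except KeyError) → 'G' (after the try/except). Output: UXG

Answer: UXG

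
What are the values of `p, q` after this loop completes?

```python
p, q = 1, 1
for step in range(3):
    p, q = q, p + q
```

Fibonacci: after 3 iterations
`p, q` takes the values: (1, 1) → (1, 2) → (2, 3) → (3, 5)

Answer: 3, 5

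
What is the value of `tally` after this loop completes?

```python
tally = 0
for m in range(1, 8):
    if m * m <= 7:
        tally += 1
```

Count numbers where m² ≤ 7
`tally` takes the values: 0 → 1 → 2

Answer: 2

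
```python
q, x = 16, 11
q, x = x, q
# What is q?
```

Trace:
`q, x = 16, 11` → q = 16; x = 11
`q, x = x, q` → q = 11; x = 16
So q = 11

Answer: 11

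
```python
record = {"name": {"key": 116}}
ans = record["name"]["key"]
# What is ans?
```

Trace:
`record = {"name": {"key": 116}}` → record = {'name': {'key': 116}}
`ans = record["name"]["key"]` → ans = 116
So ans = 116

Answer: 116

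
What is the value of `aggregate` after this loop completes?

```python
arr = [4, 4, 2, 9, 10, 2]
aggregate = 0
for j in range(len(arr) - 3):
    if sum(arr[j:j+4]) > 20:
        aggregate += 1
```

Count windows with sum > 20
`aggregate` takes the values: 0 → 1 → 2

Answer: 2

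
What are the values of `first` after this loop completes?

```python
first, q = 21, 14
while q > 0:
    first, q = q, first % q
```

GCD of 21 and 14
`first` takes the values: 21 → 14 → 7

Answer: 7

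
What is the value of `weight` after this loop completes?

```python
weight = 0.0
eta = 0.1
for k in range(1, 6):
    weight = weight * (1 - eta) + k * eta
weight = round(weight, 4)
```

Moving average with lr=0.1
`weight` takes the values: 0.0 → 0.1 → 0.29 → 0.561 → 0.9049 → 1.31441 → 1.3144

Answer: 1.3144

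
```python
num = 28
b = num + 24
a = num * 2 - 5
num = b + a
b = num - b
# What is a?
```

Trace:
`num = 28` → num = 28
`b = num + 24` → b = 52
`a = num * 2 - 5` → a = 51
`num = b + a` → num = 103
`b = num - b` → b = 51
So a = 51

Answer: 51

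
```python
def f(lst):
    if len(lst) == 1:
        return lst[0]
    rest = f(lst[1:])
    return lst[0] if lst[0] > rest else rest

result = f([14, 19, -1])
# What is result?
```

Recursive max over [14, 19, -1] = 19

Answer: 19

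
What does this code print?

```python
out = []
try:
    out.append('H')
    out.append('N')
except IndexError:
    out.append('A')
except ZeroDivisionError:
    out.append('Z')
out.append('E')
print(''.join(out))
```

Execution trace: 'H' (try body) → 'N' (try body, no exception) → 'E' (after the try/except). Output: HNE

Answer: HNE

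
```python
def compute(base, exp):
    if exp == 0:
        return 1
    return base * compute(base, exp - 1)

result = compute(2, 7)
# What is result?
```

compute(2, 7) = 2 * 2 * 2 * 2 * 2 * 2 * 2 = 128

Answer: 128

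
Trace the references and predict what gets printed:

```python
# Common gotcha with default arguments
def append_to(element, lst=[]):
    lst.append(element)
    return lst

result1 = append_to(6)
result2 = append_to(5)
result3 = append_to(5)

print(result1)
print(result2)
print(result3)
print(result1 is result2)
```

Key concept: mutable default argument gotcha.
Step by step:
`result1 = append_to(6)` → result1 = [6]
`result2 = append_to(5)` → result1 = [6, 5] (same object as result2); result2 = [6, 5] (same object as result1)
`result3 = append_to(5)` → result1 = [6, 5, 5] (same object as result2, result3); result2 = [6, 5, 5] (same object as result1, result3); result3 = [6, 5, 5] (same object as result1, result2)
`print(result1)` → prints [6, 5, 5]
`print(result2)` → prints [6, 5, 5]
`print(result3)` → prints [6, 5, 5]
`print(result1 is result2)` → prints True

Answer:
[6, 5, 5]
[6, 5, 5]
[6, 5, 5]
True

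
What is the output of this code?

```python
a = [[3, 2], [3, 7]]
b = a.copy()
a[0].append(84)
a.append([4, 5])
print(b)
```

Key concept: shallow copy with nested lists.
Step by step:
`a = [[3, 2], [3, 7]]` → a = [[3, 2], [3, 7]]
`b = a.copy()` → b = [[3, 2], [3, 7]]
`a[0].append(84)` → a = [[3, 2, 84], [3, 7]]; b = [[3, 2, 84], [3, 7]]
`a.append([4, 5])` → a = [[3, 2, 84], [3, 7], [4, 5]]
`print(b)` → prints [[3, 2, 84], [3, 7]]

Answer: [[3, 2, 84], [3, 7]]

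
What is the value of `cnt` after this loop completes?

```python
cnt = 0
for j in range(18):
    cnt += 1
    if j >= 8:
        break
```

Loop breaks when j reaches 8, cnt is 9
`cnt` takes the values: 0 → 1 → 2 → 3 → 4 → 5 → 6 → 7 → 8 → 9

Answer: 9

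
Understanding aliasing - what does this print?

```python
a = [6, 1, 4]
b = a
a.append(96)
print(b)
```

Key concept: basic list aliasing.
Step by step:
`a = [6, 1, 4]` → a = [6, 1, 4]
`b = a` → b = [6, 1, 4] (same object as a)
`a.append(96)` → a = [6, 1, 4, 96] (same object as b); b = [6, 1, 4, 96] (same object as a)
`print(b)` → prints [6, 1, 4, 96]

Answer: [6, 1, 4, 96]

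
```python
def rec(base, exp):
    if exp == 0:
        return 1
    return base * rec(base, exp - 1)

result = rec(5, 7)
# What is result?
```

rec(5, 7) = 5 * 5 * 5 * 5 * 5 * 5 * 5 = 78125

Answer: 78125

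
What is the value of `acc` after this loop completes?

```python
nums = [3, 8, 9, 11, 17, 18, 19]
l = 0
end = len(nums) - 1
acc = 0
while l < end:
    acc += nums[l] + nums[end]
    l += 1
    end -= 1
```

Sum of pairs from ends
`acc` takes the values: 0 → 22 → 48 → 74

Answer: 74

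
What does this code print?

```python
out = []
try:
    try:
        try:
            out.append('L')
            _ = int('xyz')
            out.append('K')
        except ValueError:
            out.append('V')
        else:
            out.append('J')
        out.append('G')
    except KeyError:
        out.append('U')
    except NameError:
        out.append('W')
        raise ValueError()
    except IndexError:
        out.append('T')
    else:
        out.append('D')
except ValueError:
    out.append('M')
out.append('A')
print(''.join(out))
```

Execution trace: 'L' (inner try body) → 'V' (inner except ValueError) → 'G' (try body, no exception) → 'D' (else) → 'A' (after the try/except). Output: LVGDA

Answer: LVGDA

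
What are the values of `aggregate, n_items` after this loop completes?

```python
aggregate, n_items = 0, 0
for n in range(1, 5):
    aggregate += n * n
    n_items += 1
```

Sum of squares and count
`aggregate, n_items` takes the values: (0, 0) → (1, 0) → (1, 1) → (5, 1) → (5, 2) → (14, 2) → (14, 3) → (30, 3) → (30, 4)

Answer: 30, 4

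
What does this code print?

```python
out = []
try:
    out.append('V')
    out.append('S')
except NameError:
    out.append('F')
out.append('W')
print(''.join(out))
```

Execution trace: 'V' (try body) → 'S' (try body, no exception) → 'W' (after the try/except). Output: VSW

Answer: VSW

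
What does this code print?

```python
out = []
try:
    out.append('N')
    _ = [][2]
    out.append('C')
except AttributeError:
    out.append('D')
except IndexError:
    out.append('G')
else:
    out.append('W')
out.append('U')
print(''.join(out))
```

Execution trace: 'N' (try body) → 'G' (except IndexError) → 'U' (after the try/except). Output: NGU

Answer: NGU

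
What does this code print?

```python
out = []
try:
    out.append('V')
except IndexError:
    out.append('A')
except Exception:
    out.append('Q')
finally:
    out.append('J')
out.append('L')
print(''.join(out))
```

Execution trace: 'V' (try body, no exception) → 'J' (finally) → 'L' (after the try/except). Output: VJL

Answer: VJL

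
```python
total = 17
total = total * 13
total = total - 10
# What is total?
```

Trace:
`total = 17` → total = 17
`total = total * 13` → total = 221
`total = total - 10` → total = 211
So total = 211

Answer: 211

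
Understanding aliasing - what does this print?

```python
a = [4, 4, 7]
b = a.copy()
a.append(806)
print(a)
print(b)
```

Key concept: list.copy() creates independent copy.
Step by step:
`a = [4, 4, 7]` → a = [4, 4, 7]
`b = a.copy()` → b = [4, 4, 7]
`a.append(806)` → a = [4, 4, 7, 806]
`print(a)` → prints [4, 4, 7, 806]
`print(b)` → prints [4, 4, 7]

Answer:
[4, 4, 7, 806]
[4, 4, 7]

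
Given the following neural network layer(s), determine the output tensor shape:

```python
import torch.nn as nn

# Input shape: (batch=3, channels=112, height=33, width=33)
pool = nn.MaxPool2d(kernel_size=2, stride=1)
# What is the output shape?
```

Input: (3, 112, 33, 33) -> Output: (3, 112, 32, 32)

Answer: (3, 112, 32, 32)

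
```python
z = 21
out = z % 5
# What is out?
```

Trace:
`z = 21` → z = 21
`out = z % 5` → out = 1
So out = 1

Answer: 1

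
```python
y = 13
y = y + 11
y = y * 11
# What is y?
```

Trace:
`y = 13` → y = 13
`y = y + 11` → y = 24
`y = y * 11` → y = 264
So y = 264

Answer: 264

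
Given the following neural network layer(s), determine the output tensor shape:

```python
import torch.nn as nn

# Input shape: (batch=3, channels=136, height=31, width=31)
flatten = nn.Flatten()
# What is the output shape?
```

Input: (3, 136, 31, 31) -> Output: (3, 130696)

Answer: (3, 130696)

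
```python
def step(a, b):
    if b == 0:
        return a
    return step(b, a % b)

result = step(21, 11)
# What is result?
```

step(21, 11) -> step(11, 10) -> step(10, 1) -> step(1, 0) -> 1

Answer: 1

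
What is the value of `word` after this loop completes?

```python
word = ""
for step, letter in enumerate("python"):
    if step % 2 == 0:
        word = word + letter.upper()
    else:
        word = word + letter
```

Uppercase even positions in 'python'
`word` takes the values: "" → "P" → "Py" → "PyT" → "PyTh" → "PyThO" → "PyThOn"

Answer: "PyThOn"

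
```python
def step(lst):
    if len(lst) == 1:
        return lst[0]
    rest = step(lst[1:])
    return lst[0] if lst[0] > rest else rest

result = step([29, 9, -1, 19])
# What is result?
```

Recursive max over [29, 9, -1, 19] = 29

Answer: 29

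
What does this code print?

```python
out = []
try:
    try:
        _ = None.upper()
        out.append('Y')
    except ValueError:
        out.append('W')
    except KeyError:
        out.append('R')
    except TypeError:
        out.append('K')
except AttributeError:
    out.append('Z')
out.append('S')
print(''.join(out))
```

Execution trace: 'Z' (outer except AttributeError) → 'S' (after the try/except). Output: ZS

Answer: ZS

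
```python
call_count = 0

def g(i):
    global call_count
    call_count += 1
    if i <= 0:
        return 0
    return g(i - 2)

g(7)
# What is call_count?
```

Linear recursion stepping by 2: 5 calls from i=7 down to ≤0.

Answer: 5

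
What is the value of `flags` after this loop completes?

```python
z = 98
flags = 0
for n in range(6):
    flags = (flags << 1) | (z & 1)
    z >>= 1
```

Reverse lowest 6 bits of 98
`flags` takes the values: 0 → 1 → 2 → 4 → 8 → 17

Answer: 17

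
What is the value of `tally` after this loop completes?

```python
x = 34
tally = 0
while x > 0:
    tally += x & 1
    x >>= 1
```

Count set bits in 34 (binary: 0b100010)
`tally` takes the values: 0 → 1 → 2

Answer: 2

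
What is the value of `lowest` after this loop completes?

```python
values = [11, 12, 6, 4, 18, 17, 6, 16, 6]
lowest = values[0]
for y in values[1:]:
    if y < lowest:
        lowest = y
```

Minimum of [11, 12, 6, 4, 18, 17, 6, 16, 6]
`lowest` takes the values: 11 → 6 → 4

Answer: 4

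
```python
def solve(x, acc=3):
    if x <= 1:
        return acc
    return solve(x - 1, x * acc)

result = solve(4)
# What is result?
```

Accumulator trace (n, acc): (4, 3) -> (3, 12) -> (2, 36) -> (1, 72) -> return 72

Answer: 72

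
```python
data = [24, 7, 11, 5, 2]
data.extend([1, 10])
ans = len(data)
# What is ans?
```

Trace:
`data = [24, 7, 11, 5, 2]` → data = [24, 7, 11, 5, 2]
`data.extend([1, 10])` → data = [24, 7, 11, 5, 2, 1, 10]
`ans = len(data)` → ans = 7
So ans = 7

Answer: 7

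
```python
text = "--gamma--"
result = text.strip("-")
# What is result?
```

Trace:
`text = "--gamma--"` → text = '--gamma--'
`result = text.strip("-")` → result = 'gamma'
So result = 'gamma'

Answer: 'gamma'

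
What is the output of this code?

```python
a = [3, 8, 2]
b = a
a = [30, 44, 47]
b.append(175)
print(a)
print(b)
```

Key concept: rebinding vs mutation: a is rebound to a new list, b still points at the original.
Step by step:
`a = [3, 8, 2]` → a = [3, 8, 2]
`b = a` → b = [3, 8, 2] (same object as a)
`a = [30, 44, 47]` → a = [30, 44, 47]
`b.append(175)` → b = [3, 8, 2, 175]
`print(a)` → prints [30, 44, 47]
`print(b)` → prints [3, 8, 2, 175]

Answer:
[30, 44, 47]
[3, 8, 2, 175]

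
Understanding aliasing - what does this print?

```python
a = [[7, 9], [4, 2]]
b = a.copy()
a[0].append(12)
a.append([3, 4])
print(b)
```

Key concept: shallow copy with nested lists.
Step by step:
`a = [[7, 9], [4, 2]]` → a = [[7, 9], [4, 2]]
`b = a.copy()` → b = [[7, 9], [4, 2]]
`a[0].append(12)` → a = [[7, 9, 12], [4, 2]]; b = [[7, 9, 12], [4, 2]]
`a.append([3, 4])` → a = [[7, 9, 12], [4, 2], [3, 4]]
`print(b)` → prints [[7, 9, 12], [4, 2]]

Answer: [[7, 9, 12], [4, 2]]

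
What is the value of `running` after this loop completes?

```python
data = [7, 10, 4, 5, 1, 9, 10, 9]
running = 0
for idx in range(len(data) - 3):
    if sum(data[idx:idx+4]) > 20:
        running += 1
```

Count windows with sum > 20
`running` takes the values: 0 → 1 → 2 → 3

Answer: 3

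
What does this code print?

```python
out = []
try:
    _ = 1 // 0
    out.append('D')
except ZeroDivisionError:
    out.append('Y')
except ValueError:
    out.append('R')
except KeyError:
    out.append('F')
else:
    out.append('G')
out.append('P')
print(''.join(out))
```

Execution trace: 'Y' (except ZeroDivisionError) → 'P' (after the try/except). Output: YP

Answer: YP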